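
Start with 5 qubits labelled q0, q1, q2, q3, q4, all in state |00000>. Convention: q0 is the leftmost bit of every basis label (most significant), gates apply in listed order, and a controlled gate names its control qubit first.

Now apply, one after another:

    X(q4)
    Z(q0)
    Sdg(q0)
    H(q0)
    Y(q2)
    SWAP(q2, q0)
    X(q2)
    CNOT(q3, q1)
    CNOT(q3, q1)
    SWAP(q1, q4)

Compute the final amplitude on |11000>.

|11000> carries amplitude sqrt(2)*I/2 in the final state. Key observation: the block from step 8 through step 9 cancels to the identity and can be dropped.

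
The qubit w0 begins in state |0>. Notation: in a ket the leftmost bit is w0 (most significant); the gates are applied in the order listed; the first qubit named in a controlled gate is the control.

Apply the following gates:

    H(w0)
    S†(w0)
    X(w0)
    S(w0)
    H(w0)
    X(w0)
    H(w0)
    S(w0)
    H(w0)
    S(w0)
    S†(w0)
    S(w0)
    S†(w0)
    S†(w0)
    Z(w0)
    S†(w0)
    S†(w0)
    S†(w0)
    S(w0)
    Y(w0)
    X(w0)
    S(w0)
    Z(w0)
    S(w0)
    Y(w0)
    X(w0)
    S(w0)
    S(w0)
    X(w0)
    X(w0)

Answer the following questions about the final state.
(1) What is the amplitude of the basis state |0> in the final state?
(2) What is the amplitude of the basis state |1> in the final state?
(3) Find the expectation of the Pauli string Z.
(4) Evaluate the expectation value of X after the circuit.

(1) The amplitude on |0> is -1/2 + I/2.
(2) The amplitude on |1> is -1/2 + I/2.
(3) In the final state, Z has expectation 0.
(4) The observable X averages to 1.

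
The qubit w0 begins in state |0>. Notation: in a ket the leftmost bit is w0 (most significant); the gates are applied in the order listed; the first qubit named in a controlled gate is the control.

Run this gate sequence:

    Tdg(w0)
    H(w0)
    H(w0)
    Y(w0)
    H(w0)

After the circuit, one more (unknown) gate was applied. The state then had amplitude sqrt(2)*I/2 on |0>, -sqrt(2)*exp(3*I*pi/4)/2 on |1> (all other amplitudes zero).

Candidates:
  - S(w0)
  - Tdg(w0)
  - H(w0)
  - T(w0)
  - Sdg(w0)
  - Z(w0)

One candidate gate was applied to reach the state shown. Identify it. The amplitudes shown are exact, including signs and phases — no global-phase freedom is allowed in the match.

The unique candidate consistent with the amplitudes is T(w0). Key observation: gates 2-3 undo each other exactly, leaving only the rest of the circuit to track.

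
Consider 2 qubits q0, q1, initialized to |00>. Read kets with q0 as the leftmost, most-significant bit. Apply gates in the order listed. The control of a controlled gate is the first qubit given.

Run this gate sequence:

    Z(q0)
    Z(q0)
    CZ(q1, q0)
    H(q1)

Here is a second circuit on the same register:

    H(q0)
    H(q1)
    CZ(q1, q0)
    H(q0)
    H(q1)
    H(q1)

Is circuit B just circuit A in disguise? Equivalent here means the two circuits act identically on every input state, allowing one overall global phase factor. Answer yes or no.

No: there is an input state on which the two circuits produce genuinely different outputs (not merely differing by a phase).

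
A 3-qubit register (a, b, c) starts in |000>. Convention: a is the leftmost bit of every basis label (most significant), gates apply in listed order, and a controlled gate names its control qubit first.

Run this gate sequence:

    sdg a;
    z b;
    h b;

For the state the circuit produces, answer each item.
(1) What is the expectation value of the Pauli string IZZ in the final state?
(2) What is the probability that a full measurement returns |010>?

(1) The observable IZZ averages to 0.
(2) The probability of measuring |010> is 1/2.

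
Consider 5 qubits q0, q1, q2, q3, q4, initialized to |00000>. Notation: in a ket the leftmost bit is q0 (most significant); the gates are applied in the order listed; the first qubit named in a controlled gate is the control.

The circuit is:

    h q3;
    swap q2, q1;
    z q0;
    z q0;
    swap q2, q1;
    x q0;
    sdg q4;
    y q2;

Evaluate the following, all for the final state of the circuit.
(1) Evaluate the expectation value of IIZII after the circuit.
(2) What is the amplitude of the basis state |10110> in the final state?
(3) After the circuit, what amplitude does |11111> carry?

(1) The expectation value of IIZII is -1.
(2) The amplitude on |10110> is sqrt(2)*I/2.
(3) |11111> carries amplitude 0 in the final state.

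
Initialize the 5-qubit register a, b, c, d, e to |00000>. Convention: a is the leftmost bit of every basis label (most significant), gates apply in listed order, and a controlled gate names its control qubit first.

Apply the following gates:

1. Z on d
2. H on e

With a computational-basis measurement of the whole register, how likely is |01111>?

A full measurement returns |01111> with probability 0.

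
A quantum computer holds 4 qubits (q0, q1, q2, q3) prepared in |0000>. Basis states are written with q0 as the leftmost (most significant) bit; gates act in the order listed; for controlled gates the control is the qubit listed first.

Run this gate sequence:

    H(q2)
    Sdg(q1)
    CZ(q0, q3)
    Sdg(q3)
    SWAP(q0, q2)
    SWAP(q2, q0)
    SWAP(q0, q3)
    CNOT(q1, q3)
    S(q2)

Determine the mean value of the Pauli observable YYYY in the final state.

The expectation value of YYYY is 0.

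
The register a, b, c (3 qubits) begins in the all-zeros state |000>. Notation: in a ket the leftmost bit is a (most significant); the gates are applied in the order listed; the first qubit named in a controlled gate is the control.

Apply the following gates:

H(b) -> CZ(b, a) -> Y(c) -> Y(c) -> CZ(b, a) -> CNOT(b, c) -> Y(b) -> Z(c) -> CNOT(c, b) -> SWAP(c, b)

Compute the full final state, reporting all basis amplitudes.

The resulting statevector has amplitude sqrt(2)*I/2 on |001>, sqrt(2)*I/2 on |011>, and 0 on every other basis state. Key observation: gates 2-5 undo each other exactly, leaving only the rest of the circuit to track.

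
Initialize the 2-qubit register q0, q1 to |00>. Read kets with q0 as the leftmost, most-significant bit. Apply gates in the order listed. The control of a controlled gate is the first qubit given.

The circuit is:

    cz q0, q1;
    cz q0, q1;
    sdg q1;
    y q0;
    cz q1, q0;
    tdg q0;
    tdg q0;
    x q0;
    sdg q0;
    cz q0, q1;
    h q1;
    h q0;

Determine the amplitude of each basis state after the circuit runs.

After the circuit, the state carries amplitude 1/2 on |00>, 1/2 on |01>, 1/2 on |10>, 1/2 on |11>. Key observation: the block from step 1 through step 2 cancels to the identity and can be dropped.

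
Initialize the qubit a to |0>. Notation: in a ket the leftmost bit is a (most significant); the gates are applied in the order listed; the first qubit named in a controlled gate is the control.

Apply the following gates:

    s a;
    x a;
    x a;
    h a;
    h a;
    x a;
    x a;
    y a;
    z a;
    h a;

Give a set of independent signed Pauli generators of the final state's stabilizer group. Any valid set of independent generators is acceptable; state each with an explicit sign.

The stabilizer group can be generated by -X, among other valid generating sets. Key observation: steps 2-7 multiply out to the identity, so the circuit reduces to the remaining gates.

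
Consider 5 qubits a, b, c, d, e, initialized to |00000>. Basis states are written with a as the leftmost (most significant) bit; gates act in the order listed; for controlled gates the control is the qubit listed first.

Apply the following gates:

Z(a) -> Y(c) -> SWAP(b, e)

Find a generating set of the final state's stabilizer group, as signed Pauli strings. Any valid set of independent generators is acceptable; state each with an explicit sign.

The final state is stabilized by the group generated by +ZIIII, +IZIII, -IIZII, +IIIZI, +IIIIZ; other independent generating sets are equally valid.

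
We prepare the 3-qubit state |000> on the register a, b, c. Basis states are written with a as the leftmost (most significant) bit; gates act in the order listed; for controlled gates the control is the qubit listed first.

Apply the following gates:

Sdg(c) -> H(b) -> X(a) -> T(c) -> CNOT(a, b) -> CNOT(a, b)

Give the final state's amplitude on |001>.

|001> carries amplitude 0 in the final state. Key observation: gates 5-6 undo each other exactly, leaving only the rest of the circuit to track.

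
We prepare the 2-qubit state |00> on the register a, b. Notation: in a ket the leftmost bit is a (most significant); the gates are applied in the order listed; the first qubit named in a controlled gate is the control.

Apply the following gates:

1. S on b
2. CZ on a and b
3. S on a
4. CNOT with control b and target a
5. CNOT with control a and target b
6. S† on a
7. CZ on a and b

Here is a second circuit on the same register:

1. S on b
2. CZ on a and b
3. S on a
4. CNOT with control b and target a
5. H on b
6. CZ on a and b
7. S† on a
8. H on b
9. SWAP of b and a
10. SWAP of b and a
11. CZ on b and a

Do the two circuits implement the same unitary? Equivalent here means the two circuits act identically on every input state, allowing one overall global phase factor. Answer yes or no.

Yes — the two circuits implement the same unitary up to a global phase.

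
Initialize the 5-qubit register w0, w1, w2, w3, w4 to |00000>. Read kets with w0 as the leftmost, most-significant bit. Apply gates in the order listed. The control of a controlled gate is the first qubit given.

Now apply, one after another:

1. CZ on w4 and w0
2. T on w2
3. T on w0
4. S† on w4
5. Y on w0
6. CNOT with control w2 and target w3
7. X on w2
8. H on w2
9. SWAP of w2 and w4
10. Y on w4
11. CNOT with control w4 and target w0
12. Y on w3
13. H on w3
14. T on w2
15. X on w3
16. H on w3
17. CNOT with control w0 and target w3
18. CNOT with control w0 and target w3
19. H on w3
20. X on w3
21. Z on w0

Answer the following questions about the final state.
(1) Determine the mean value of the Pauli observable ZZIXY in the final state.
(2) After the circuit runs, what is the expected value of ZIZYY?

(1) The expectation value of ZZIXY is 0.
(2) The observable ZIZYY averages to 0.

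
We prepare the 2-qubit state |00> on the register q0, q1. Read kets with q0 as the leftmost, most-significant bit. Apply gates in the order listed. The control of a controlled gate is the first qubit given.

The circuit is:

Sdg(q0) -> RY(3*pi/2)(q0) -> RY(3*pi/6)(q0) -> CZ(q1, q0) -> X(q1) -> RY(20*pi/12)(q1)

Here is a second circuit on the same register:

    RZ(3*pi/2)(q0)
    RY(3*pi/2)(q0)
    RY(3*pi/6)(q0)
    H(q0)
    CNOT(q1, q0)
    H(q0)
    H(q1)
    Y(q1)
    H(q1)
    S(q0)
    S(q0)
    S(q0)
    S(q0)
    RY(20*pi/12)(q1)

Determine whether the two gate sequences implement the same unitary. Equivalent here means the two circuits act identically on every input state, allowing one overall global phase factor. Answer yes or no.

No, they are not equivalent — no single phase factor reconciles the two unitaries.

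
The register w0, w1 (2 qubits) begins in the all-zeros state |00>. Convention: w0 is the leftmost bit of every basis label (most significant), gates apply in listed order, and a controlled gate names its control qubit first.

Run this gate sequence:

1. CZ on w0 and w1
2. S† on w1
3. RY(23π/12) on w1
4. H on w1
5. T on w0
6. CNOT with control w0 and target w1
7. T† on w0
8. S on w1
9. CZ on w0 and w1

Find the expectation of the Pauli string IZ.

The expectation value of IZ is -sqrt(6)/4 + sqrt(2)/4.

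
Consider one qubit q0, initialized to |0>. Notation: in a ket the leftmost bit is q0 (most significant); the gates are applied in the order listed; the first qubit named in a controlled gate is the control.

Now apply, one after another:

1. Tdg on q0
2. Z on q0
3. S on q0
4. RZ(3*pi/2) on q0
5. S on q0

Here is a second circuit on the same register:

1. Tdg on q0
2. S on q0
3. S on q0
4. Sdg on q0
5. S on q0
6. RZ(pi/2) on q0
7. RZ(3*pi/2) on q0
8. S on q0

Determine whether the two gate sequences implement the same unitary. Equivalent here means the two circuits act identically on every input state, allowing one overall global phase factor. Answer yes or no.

Yes — the two circuits implement the same unitary up to a global phase.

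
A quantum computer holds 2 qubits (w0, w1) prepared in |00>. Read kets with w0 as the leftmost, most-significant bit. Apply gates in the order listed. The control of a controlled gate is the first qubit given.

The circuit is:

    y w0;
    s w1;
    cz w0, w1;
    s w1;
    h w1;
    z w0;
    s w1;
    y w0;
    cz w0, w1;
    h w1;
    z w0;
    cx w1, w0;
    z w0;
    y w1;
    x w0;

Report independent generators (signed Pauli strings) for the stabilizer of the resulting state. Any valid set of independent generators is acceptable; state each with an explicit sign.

One valid set of independent stabilizer generators is +XY, +ZZ (any independent generating set of the same group is equally correct).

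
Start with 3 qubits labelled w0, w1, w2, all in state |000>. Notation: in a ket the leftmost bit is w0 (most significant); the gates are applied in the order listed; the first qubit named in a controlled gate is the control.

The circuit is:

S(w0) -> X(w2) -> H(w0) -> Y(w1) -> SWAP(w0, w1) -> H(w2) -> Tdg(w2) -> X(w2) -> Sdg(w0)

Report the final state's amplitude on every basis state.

After the circuit, the state carries amplitude 0 on |000>, 0 on |001>, 0 on |010>, 0 on |011>, exp(3*I*pi/4)/2 on |100>, 1/2 on |101>, exp(3*I*pi/4)/2 on |110>, 1/2 on |111>.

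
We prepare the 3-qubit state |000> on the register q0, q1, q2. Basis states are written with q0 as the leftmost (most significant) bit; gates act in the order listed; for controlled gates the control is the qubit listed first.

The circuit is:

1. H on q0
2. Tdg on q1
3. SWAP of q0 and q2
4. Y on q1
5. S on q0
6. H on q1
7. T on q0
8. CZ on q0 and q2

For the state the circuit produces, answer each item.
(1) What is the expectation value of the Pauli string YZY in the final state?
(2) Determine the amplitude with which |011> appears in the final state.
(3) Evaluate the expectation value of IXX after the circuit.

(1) In the final state, YZY has expectation 0.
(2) The final state's coefficient on |011> equals -I/2.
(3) The observable IXX averages to -1.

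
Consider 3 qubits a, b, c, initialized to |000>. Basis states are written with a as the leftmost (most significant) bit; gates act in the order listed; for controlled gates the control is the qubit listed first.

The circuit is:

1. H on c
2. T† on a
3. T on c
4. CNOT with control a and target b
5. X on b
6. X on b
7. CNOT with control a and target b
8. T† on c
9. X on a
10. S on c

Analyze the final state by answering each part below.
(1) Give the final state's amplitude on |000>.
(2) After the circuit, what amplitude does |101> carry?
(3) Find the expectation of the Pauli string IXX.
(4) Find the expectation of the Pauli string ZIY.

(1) The final state's coefficient on |000> equals 0. Key observation: gates 3-8 undo each other exactly, leaving only the rest of the circuit to track.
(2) The final state's coefficient on |101> equals sqrt(2)*I/2.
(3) The observable IXX averages to 0.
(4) The observable ZIY averages to -1.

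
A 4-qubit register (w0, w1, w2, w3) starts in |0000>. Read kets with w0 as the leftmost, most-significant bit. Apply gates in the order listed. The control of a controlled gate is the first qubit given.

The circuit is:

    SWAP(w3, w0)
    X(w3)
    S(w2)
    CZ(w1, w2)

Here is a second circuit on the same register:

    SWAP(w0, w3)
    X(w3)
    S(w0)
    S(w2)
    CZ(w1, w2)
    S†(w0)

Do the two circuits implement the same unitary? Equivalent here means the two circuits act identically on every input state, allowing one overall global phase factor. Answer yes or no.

Yes, they are equivalent — the unitaries differ by at most a global phase.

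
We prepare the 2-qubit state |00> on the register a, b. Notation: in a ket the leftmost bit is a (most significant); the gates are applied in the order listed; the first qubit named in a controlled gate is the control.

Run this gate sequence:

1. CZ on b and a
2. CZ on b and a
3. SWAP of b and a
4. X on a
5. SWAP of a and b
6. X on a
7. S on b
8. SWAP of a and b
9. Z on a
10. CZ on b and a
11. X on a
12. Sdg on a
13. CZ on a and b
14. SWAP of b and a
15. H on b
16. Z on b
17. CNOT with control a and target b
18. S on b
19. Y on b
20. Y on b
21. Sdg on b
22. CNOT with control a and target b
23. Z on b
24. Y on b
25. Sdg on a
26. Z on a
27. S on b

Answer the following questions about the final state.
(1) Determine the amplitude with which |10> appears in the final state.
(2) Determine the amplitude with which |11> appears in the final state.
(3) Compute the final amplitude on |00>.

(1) |10> carries amplitude sqrt(2)*I/2 in the final state.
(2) |11> carries amplitude sqrt(2)/2 in the final state.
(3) The amplitude on |00> is 0.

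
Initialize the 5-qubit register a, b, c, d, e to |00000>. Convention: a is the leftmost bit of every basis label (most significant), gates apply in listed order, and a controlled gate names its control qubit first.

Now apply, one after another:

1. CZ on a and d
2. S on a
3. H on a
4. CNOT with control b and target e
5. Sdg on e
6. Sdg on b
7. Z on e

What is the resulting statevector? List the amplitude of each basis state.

The resulting statevector has amplitude sqrt(2)/2 on |00000>, sqrt(2)/2 on |10000>, and 0 on every other basis state.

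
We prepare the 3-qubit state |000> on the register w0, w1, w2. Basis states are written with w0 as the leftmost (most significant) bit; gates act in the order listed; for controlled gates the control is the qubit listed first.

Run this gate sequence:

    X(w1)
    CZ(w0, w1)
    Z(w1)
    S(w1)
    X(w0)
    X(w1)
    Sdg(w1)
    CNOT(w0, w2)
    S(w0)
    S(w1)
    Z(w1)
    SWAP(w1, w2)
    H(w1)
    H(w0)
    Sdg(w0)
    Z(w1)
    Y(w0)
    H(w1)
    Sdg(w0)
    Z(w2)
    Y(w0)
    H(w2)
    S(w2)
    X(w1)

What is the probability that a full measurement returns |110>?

Outcome |110> occurs with probability 1/4.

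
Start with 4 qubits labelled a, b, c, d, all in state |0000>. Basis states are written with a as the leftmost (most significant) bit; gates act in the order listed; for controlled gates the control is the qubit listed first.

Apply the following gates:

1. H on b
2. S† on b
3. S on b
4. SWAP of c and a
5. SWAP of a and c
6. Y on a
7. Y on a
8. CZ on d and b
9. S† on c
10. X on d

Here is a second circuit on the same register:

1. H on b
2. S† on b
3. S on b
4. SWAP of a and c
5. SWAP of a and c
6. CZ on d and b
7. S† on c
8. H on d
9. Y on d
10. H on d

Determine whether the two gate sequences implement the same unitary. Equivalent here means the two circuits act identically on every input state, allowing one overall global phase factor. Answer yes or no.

No: there is an input state on which the two circuits produce genuinely different outputs (not merely differing by a phase).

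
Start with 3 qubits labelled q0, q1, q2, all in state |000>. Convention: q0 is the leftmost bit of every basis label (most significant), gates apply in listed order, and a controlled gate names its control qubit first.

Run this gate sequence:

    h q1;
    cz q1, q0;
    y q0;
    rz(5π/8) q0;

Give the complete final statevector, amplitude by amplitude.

The final amplitudes are sqrt(2)*exp(13*I*pi/16)/2 on |100>, sqrt(2)*exp(13*I*pi/16)/2 on |110>, and 0 on every other basis state.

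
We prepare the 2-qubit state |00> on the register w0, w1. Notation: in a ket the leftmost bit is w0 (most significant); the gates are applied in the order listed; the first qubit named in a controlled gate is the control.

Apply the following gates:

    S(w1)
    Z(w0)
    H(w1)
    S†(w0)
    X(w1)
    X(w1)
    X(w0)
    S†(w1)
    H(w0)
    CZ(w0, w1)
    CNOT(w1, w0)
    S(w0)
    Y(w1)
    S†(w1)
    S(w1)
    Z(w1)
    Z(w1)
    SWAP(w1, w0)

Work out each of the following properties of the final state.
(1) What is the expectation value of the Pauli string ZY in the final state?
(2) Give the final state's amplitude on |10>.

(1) The expectation value of ZY is 1.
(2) |10> carries amplitude I/2 in the final state.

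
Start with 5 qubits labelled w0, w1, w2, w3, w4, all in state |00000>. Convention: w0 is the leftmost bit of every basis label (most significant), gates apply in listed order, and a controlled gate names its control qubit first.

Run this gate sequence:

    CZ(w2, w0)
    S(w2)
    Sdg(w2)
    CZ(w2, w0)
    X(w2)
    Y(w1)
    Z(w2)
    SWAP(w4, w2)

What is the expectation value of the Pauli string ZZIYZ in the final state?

The expectation value of ZZIYZ is 0.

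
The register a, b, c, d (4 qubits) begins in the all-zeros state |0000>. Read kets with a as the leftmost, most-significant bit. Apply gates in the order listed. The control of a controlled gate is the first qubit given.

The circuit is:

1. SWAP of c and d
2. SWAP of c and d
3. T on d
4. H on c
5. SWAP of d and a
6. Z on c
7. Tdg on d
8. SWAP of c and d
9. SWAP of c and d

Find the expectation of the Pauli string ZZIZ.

The expectation value of ZZIZ is 1.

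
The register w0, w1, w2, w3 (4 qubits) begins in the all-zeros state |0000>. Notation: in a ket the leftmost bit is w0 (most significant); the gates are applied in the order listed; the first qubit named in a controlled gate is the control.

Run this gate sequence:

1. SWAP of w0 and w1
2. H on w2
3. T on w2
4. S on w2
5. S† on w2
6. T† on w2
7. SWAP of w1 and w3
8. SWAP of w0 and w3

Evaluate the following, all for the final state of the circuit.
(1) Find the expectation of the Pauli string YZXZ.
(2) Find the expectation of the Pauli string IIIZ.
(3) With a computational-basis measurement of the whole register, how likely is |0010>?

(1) The expectation value of YZXZ is 0. Key observation: the block from step 3 through step 6 cancels to the identity and can be dropped.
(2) The observable IIIZ averages to 1.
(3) A full measurement returns |0010> with probability 1/2.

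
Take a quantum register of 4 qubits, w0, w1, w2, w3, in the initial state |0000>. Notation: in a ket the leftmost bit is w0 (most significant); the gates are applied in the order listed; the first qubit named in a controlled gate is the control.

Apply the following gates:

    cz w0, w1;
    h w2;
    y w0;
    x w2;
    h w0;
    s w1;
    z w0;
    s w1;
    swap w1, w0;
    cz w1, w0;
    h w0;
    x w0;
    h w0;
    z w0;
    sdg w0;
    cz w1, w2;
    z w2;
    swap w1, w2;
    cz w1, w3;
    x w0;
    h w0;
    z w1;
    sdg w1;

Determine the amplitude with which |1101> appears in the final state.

The amplitude on |1101> is 0. Key observation: the block from step 11 through step 14 cancels to the identity and can be dropped.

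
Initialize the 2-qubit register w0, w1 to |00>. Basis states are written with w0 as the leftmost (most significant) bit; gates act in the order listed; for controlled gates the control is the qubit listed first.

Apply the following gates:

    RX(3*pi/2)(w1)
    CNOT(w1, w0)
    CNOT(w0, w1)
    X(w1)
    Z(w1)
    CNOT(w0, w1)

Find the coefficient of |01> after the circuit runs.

|01> carries amplitude sqrt(2)/2 in the final state.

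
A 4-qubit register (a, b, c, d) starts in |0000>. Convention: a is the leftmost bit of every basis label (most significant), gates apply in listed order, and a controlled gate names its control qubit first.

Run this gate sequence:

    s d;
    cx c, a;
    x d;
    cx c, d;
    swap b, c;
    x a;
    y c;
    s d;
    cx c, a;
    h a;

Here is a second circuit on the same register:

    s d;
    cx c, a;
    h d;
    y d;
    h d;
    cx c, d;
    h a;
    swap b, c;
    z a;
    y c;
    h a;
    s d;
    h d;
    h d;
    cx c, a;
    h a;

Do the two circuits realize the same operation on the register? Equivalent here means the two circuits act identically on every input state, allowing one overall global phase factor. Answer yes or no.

No — the two circuits implement different unitaries, even allowing a global phase.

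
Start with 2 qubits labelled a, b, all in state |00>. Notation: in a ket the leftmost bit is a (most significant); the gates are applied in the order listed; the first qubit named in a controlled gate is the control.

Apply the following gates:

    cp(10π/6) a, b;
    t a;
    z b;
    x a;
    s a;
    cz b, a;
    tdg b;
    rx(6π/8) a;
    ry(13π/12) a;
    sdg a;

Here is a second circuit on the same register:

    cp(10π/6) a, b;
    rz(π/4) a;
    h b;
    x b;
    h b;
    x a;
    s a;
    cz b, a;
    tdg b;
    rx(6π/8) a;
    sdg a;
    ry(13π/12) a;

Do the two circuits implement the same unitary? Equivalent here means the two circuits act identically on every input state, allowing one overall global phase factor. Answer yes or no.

No: there is an input state on which the two circuits produce genuinely different outputs (not merely differing by a phase).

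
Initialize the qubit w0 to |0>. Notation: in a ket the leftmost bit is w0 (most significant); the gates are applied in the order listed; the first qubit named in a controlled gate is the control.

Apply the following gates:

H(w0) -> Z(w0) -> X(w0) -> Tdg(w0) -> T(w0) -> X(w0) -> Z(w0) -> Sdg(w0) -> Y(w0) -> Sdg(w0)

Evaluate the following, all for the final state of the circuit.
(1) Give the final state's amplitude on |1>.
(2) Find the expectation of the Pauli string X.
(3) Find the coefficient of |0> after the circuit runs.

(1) The final state's coefficient on |1> equals sqrt(2)/2. Key observation: the block from step 2 through step 7 cancels to the identity and can be dropped.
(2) The expectation value of X is -1.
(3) The final state's coefficient on |0> equals -sqrt(2)/2.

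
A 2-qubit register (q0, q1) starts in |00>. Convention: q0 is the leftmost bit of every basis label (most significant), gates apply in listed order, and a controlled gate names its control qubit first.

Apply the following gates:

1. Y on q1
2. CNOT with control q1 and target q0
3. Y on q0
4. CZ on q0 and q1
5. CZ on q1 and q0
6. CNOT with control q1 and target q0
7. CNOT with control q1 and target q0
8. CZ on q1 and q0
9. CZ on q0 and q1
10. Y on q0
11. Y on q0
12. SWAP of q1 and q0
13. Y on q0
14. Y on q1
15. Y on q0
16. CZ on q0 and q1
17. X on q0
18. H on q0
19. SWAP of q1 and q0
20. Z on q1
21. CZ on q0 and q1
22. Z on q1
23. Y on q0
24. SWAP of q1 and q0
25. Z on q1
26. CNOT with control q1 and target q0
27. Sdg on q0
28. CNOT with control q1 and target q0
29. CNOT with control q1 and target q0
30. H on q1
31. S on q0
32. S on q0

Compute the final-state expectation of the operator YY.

The expectation value of YY is 0.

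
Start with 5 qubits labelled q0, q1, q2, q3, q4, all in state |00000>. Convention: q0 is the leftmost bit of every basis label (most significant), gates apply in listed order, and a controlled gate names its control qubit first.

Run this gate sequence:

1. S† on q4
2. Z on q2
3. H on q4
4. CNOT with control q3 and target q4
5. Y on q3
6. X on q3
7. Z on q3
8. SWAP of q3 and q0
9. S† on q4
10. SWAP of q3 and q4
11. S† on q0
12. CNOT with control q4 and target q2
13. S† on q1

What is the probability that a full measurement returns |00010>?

A full measurement returns |00010> with probability 1/2.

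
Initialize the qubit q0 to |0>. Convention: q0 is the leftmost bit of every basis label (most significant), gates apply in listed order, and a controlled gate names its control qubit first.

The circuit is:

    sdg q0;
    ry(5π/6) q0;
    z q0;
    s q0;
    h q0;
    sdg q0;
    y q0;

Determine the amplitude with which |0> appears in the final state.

The final state's coefficient on |0> equals (1 - I)*(1 - sqrt(3)*I)/4.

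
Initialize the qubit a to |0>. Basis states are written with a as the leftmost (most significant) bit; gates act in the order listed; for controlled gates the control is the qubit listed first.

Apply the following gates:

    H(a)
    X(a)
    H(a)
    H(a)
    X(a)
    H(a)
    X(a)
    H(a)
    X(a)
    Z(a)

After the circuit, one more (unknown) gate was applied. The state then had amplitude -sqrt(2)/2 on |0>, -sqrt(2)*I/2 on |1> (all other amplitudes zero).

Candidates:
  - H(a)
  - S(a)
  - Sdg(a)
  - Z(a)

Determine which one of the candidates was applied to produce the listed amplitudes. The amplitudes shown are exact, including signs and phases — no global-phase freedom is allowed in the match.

The applied gate was S(a).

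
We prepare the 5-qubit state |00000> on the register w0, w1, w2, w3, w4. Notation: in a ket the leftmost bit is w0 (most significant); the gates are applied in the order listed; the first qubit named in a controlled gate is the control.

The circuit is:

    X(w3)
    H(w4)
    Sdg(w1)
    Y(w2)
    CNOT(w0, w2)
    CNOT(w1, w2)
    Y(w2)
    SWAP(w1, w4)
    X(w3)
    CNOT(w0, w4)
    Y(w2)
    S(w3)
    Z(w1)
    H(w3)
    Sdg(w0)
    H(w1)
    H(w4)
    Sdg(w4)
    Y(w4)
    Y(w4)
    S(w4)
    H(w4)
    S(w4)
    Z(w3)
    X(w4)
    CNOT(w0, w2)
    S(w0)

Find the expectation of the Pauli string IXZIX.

The observable IXZIX averages to 0.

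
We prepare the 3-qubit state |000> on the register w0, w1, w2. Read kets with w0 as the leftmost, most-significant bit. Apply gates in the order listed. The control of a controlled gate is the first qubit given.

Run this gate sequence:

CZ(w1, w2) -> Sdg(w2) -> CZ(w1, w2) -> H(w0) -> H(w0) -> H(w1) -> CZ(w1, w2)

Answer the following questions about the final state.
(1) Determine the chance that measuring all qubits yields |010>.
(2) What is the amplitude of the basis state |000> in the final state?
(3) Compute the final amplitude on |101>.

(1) A full measurement returns |010> with probability 1/2.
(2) The amplitude on |000> is sqrt(2)/2.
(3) The amplitude on |101> is 0.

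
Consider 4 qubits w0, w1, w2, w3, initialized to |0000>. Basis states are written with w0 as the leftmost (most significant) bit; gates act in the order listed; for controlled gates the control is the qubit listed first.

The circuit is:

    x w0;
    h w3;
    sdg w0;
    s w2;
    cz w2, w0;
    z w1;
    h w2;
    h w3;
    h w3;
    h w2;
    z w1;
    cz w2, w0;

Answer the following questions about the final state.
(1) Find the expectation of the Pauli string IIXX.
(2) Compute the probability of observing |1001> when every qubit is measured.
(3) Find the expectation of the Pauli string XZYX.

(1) The expectation value of IIXX is 0.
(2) Outcome |1001> occurs with probability 1/2.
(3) The observable XZYX averages to 0.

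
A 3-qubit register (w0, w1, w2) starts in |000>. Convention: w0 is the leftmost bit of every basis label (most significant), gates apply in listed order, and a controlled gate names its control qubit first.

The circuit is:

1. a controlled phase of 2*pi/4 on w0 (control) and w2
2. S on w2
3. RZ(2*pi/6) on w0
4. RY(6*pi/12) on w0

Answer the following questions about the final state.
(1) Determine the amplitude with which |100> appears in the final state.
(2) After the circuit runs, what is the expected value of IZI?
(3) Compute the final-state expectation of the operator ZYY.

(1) The final state's coefficient on |100> equals -sqrt(2)*exp(5*I*pi/6)/2.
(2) In the final state, IZI has expectation 1.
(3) In the final state, ZYY has expectation 0.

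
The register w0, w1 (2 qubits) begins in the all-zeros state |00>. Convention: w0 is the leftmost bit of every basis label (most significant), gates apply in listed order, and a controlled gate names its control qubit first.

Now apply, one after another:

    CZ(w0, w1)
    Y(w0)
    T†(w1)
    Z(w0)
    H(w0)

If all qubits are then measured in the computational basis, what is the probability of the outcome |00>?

Outcome |00> occurs with probability 1/2.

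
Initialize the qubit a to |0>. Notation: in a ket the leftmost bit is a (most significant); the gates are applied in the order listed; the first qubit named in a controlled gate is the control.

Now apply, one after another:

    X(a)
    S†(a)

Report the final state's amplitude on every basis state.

The final amplitudes are 0 on |0>, -I on |1>.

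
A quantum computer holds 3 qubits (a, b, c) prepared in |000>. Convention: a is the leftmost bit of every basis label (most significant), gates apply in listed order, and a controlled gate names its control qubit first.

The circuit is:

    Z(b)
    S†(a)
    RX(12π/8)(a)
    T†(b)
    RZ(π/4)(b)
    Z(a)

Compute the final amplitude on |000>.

The final state's coefficient on |000> equals sqrt(2)*exp(7*I*pi/8)/2.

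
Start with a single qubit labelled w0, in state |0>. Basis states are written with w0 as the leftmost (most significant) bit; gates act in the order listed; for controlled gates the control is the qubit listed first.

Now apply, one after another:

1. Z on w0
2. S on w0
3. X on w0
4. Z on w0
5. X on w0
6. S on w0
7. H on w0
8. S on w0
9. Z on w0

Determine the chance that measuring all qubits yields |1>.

Outcome |1> occurs with probability 1/2.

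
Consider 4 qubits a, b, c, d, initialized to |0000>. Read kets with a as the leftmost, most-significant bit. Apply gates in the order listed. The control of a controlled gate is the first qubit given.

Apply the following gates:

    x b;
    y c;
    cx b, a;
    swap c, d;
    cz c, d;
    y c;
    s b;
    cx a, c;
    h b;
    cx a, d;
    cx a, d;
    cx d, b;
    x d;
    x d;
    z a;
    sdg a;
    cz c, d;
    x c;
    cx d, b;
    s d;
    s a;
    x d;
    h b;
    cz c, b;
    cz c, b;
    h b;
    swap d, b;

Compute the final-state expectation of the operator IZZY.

The expectation value of IZZY is 0. Key observation: the block from step 23 through step 26 cancels to the identity and can be dropped.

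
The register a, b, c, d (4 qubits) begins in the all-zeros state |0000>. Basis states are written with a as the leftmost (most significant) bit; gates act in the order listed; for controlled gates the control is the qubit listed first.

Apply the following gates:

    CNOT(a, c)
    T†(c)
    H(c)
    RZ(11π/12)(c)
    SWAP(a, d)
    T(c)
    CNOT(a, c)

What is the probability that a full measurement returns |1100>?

A full measurement returns |1100> with probability 0.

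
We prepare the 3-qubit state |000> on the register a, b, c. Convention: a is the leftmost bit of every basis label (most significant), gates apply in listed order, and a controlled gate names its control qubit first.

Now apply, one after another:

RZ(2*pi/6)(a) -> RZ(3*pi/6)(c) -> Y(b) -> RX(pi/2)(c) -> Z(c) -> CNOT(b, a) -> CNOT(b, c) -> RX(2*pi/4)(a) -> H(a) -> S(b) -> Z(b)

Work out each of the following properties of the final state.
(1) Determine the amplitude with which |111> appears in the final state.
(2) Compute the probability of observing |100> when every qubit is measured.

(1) The amplitude on |111> is sqrt(2)*(1 + I)*exp(7*I*pi/12)/4.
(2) A full measurement returns |100> with probability 0.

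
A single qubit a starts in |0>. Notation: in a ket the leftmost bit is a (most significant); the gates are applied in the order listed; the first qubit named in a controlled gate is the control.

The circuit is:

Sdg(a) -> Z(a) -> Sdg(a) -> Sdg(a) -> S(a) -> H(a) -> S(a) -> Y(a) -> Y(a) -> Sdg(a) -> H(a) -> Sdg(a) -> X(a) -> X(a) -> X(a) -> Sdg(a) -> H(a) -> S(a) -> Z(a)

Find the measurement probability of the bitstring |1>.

A full measurement returns |1> with probability 1/2. Key observation: gates 5-12 undo each other exactly, leaving only the rest of the circuit to track.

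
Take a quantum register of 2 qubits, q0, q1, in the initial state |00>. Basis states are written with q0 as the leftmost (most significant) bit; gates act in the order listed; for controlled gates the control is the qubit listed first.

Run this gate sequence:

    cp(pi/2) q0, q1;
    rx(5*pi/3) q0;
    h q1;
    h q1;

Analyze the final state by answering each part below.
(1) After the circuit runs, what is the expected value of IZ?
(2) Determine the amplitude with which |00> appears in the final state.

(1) The observable IZ averages to 1. Key observation: steps 3-4 multiply out to the identity, so the circuit reduces to the remaining gates.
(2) |00> carries amplitude -sqrt(3)/2 in the final state.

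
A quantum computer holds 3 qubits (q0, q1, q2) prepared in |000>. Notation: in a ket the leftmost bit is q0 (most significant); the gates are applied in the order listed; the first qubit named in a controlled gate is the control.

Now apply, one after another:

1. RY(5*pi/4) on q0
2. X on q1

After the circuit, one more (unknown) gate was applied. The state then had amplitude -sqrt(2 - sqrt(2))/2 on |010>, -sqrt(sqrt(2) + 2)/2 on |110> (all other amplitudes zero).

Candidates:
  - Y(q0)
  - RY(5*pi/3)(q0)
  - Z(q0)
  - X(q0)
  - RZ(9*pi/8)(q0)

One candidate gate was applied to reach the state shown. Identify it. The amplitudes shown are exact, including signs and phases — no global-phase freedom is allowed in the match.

The applied gate was Z(q0).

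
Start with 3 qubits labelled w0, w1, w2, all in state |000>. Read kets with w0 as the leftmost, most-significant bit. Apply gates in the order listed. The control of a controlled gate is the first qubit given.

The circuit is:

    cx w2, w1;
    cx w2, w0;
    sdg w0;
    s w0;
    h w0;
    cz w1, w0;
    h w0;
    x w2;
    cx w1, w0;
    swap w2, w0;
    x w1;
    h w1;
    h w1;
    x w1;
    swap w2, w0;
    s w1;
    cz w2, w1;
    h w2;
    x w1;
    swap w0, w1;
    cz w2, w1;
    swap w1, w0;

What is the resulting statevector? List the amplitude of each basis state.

After the circuit, the state carries amplitude sqrt(2)/2 on |010>, -sqrt(2)/2 on |011>, and 0 on every other basis state. Key observation: gates 10-15 undo each other exactly, leaving only the rest of the circuit to track.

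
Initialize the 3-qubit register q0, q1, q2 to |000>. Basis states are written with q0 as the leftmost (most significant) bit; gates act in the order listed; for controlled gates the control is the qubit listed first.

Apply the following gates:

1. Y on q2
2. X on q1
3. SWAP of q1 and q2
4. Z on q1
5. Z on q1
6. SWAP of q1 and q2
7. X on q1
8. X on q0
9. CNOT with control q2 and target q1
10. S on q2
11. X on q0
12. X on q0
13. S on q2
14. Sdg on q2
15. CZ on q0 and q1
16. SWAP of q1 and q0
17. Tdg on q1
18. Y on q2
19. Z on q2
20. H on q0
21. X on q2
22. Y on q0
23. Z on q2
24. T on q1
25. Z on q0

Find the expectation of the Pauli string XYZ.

In the final state, XYZ has expectation 0.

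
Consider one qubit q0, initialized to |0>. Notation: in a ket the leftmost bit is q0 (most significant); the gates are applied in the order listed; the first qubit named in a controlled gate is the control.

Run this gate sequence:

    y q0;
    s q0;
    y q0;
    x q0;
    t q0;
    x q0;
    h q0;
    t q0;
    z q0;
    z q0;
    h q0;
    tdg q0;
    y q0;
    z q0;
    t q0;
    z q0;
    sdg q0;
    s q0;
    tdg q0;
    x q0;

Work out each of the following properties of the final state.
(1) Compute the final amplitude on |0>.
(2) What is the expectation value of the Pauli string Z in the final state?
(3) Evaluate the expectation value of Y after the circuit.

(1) The final state's coefficient on |0> equals -I/2 - exp(I*pi/4)/2.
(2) The observable Z averages to sqrt(2)/2.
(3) The observable Y averages to 1/2.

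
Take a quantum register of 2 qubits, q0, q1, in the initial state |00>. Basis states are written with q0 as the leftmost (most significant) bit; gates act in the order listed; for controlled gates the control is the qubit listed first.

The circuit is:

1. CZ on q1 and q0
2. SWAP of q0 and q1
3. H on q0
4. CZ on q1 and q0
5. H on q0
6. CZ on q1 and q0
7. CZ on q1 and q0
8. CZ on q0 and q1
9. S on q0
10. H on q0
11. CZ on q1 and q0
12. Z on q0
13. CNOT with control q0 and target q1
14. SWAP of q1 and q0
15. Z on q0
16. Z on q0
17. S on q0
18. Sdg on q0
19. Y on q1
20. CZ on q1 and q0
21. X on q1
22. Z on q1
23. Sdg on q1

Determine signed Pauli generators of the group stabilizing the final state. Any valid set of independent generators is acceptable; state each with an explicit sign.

The final state is stabilized by the group generated by +XY, +ZZ; other independent generating sets are equally valid. Key observation: steps 6-7 multiply out to the identity, so the circuit reduces to the remaining gates.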